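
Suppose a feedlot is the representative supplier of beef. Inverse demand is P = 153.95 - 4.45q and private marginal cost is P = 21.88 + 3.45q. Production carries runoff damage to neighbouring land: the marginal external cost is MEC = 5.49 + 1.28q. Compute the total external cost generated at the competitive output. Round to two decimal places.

270.65

Market equilibrium (private): 21.88 + 3.45q = 153.95 - 4.45q → q_m = 16.7177.
Total external cost = ∫₀^{q_m} (5.49 + 1.28q) dq = 5.49×16.7177 + ½×1.28×16.7177² = 270.6483.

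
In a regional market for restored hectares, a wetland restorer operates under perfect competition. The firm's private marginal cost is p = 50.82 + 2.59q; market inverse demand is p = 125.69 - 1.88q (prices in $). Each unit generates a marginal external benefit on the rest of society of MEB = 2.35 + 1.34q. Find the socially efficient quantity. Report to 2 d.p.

Social marginal cost = private MC − MEB = 48.47 + 1.25q.
Set SMC = demand: 48.47 + 1.25q = 125.69 - 1.88q → q* = 24.6709.

q* = 24.67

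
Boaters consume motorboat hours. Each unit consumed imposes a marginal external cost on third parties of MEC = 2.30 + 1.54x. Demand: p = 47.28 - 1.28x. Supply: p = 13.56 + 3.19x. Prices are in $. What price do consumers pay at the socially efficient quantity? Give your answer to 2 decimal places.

Social marginal benefit = demand − MEC = 44.98 - 2.82x.
Set SMB = MC: 44.98 - 2.82x = 13.56 + 3.19x → x* = 5.2280.
Consumer price on the demand curve at x*: 47.28 − 1.28×5.2280 = 40.5882.

P = $40.59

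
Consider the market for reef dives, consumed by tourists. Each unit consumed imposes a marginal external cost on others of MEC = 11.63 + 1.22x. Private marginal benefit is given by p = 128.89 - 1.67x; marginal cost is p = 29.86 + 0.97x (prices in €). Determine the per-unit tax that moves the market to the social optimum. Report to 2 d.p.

Social marginal benefit = demand − MEC = 117.26 - 2.89x.
Set SMB = MC: 117.26 - 2.89x = 29.86 + 0.97x → x* = 22.6425.
The Pigouvian tax equals MEC at x*: 11.63 + 1.22×22.6425 = 39.2539.

tax = €39.25 per unit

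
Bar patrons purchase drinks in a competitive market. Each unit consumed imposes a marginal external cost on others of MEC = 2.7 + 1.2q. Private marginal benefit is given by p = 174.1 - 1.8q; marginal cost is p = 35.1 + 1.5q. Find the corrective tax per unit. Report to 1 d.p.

Social marginal benefit = demand − MEC = 171.4 - 3.0q.
Set SMB = MC: 171.4 - 3.0q = 35.1 + 1.5q → q* = 30.2889.
The Pigouvian tax equals MEC at q*: 2.7 + 1.2×30.2889 = 39.0467.

tax = 39.0 per unit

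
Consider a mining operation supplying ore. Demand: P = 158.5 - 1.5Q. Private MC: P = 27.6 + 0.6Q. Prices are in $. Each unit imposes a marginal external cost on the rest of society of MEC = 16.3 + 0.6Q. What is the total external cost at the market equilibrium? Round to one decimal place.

$2181.7

Market equilibrium (private): 27.6 + 0.6Q = 158.5 - 1.5Q → Q_m = 62.3333.
Total external cost = ∫₀^{Q_m} (16.3 + 0.6Q) dQ = 16.3×62.3333 + ½×0.6×62.3333² = 2181.6649.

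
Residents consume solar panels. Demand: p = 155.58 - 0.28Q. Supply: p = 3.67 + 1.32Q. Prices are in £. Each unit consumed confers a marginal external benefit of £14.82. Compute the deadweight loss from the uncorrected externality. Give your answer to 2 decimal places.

Market equilibrium (private): 3.67 + 1.32Q = 155.58 - 0.28Q → Q_m = 94.9438.
Social marginal benefit = demand + MEB = 170.40 - 0.28Q.
Set SMB = MC: 170.40 - 0.28Q = 3.67 + 1.32Q → Q* = 104.2063.
Height of the DWL triangle at Q_m is SMB(Q_m) − MC(Q_m) = MEB(Q_m) = 14.8200.
DWL = ½ × 9.2625 × 14.8200 = 68.6351.

DWL = £68.64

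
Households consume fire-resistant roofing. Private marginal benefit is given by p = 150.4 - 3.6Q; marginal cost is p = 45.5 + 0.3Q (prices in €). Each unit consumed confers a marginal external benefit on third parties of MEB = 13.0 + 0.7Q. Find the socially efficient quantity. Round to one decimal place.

Q* = 36.8

Social marginal benefit = demand + MEB = 163.4 - 2.9Q.
Set SMB = MC: 163.4 - 2.9Q = 45.5 + 0.3Q → Q* = 36.8438.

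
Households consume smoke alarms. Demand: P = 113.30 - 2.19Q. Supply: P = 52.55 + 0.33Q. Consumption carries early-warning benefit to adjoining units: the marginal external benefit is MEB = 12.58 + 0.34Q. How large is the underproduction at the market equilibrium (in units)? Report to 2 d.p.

9.53 units

Market equilibrium (private): 52.55 + 0.33Q = 113.30 - 2.19Q → Q_m = 24.1071.
Social marginal benefit = demand + MEB = 125.88 - 1.85Q.
Set SMB = MC: 125.88 - 1.85Q = 52.55 + 0.33Q → Q* = 33.6376.
Gap = |24.1071 − 33.6376| = 9.5305.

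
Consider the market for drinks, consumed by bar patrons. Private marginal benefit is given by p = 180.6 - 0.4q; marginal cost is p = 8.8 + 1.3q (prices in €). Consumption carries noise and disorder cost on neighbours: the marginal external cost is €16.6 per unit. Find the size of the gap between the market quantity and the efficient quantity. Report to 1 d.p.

9.8 units

Market equilibrium (private): 8.8 + 1.3q = 180.6 - 0.4q → q_m = 101.0588.
Social marginal benefit = demand − MEC = 164.0 - 0.4q.
Set SMB = MC: 164.0 - 0.4q = 8.8 + 1.3q → q* = 91.2941.
Gap = |101.0588 − 91.2941| = 9.7647.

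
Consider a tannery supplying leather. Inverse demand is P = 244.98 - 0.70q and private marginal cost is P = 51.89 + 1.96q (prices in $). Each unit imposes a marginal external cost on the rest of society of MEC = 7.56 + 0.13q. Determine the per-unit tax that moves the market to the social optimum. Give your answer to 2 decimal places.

tax = $16.20 per unit

Social marginal cost = private MC + MEC = 59.45 + 2.09q.
Set SMC = demand: 59.45 + 2.09q = 244.98 - 0.70q → q* = 66.4982.
The Pigouvian tax equals MEC at q*: 7.56 + 0.13×66.4982 = 16.2048.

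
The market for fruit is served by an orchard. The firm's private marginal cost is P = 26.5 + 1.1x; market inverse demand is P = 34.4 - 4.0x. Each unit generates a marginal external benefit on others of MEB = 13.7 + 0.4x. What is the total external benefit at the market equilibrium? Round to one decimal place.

Market equilibrium (private): 26.5 + 1.1x = 34.4 - 4.0x → x_m = 1.5490.
Total external benefit = ∫₀^{x_m} (13.7 + 0.4x) dx = 13.7×1.5490 + ½×0.4×1.5490² = 21.7012.

21.7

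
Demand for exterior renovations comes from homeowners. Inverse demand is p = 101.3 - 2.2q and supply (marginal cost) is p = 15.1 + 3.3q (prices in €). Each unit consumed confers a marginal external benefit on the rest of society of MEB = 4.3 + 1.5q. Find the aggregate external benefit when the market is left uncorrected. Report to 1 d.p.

Market equilibrium (private): 15.1 + 3.3q = 101.3 - 2.2q → q_m = 15.6727.
Total external benefit = ∫₀^{q_m} (4.3 + 1.5q) dq = 4.3×15.6727 + ½×1.5×15.6727² = 251.6178.

€251.6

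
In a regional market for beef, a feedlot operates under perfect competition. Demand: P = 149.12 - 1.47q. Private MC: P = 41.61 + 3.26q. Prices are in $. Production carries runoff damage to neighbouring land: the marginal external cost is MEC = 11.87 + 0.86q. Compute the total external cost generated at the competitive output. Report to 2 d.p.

Market equilibrium (private): 41.61 + 3.26q = 149.12 - 1.47q → q_m = 22.7294.
Total external cost = ∫₀^{q_m} (11.87 + 0.86q) dq = 11.87×22.7294 + ½×0.86×22.7294² = 491.9470.

$491.95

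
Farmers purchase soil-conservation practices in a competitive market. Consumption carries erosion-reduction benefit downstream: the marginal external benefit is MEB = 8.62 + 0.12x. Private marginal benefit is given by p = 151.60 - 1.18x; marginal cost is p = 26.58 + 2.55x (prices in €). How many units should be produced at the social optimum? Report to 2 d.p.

Social marginal benefit = demand + MEB = 160.22 - 1.06x.
Set SMB = MC: 160.22 - 1.06x = 26.58 + 2.55x → x* = 37.0194.

x* = 37.02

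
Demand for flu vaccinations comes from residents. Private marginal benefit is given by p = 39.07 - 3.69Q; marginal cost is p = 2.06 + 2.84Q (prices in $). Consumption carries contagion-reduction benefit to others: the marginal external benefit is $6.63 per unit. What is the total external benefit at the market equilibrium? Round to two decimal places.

$37.58

Market equilibrium (private): 2.06 + 2.84Q = 39.07 - 3.69Q → Q_m = 5.6677.
Total external benefit = MEB × Q_m = 6.63 × 5.6677 = 37.5769.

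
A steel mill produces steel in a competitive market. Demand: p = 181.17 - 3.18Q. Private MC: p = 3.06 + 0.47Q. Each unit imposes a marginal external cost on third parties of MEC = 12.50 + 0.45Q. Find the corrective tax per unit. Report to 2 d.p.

Social marginal cost = private MC + MEC = 15.56 + 0.92Q.
Set SMC = demand: 15.56 + 0.92Q = 181.17 - 3.18Q → Q* = 40.3927.
The Pigouvian tax equals MEC at Q*: 12.50 + 0.45×40.3927 = 30.6767.

tax = 30.68 per unit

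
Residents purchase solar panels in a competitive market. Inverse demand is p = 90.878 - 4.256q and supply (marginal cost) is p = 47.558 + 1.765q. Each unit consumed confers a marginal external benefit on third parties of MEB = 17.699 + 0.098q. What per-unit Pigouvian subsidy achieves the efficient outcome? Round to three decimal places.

subsidy = 18.709 per unit

Social marginal benefit = demand + MEB = 108.577 - 4.158q.
Set SMB = MC: 108.577 - 4.158q = 47.558 + 1.765q → q* = 10.3020.
The Pigouvian subsidy equals MEB at q*: 17.699 + 0.098×10.3020 = 18.7086.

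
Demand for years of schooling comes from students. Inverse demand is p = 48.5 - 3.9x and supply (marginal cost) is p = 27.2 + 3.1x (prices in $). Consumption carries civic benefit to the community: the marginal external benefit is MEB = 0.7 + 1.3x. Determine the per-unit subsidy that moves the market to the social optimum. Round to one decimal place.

subsidy = $5.7 per unit

Social marginal benefit = demand + MEB = 49.2 - 2.6x.
Set SMB = MC: 49.2 - 2.6x = 27.2 + 3.1x → x* = 3.8596.
The Pigouvian subsidy equals MEB at x*: 0.7 + 1.3×3.8596 = 5.7175.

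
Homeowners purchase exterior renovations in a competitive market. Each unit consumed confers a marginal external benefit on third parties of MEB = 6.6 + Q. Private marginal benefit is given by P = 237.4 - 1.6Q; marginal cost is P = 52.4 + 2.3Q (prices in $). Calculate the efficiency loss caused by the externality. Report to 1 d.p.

DWL = $503.4

Market equilibrium (private): 52.4 + 2.3Q = 237.4 - 1.6Q → Q_m = 47.4359.
Social marginal benefit = demand + MEB = 244.0 - 0.6Q.
Set SMB = MC: 244.0 - 0.6Q = 52.4 + 2.3Q → Q* = 66.0690.
Height of the DWL triangle at Q_m is SMB(Q_m) − MC(Q_m) = MEB(Q_m) = 54.0359.
DWL = ½ × 18.6331 × 54.0359 = 503.4282.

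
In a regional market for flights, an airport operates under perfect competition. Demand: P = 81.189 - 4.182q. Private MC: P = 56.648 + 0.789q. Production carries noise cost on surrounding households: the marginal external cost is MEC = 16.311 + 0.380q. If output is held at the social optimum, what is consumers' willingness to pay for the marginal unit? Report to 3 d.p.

Social marginal cost = private MC + MEC = 72.959 + 1.169q.
Set SMC = demand: 72.959 + 1.169q = 81.189 - 4.182q → q* = 1.5380.
Consumer price on the demand curve at q*: 81.189 − 4.182×1.5380 = 74.7571.

P = 74.757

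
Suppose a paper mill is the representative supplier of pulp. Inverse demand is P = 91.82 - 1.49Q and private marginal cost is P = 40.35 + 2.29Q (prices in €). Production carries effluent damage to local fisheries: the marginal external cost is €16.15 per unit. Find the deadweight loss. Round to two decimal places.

Market equilibrium (private): 40.35 + 2.29Q = 91.82 - 1.49Q → Q_m = 13.6164.
Social marginal cost = private MC + MEC = 56.50 + 2.29Q.
Set SMC = demand: 56.50 + 2.29Q = 91.82 - 1.49Q → Q* = 9.3439.
Height of the DWL triangle at Q_m is SMC(Q_m) − demand(Q_m) = MEC(Q_m) = 16.1500.
DWL = ½ × 4.2725 × 16.1500 = 34.5004.

DWL = €34.50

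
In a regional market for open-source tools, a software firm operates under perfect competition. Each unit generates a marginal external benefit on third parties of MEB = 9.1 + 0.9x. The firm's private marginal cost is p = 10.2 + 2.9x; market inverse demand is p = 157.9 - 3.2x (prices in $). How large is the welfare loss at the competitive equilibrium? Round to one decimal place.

DWL = $91.8

Market equilibrium (private): 10.2 + 2.9x = 157.9 - 3.2x → x_m = 24.2131.
Social marginal cost = private MC − MEB = 1.1 + 2.0x.
Set SMC = demand: 1.1 + 2.0x = 157.9 - 3.2x → x* = 30.1538.
Height of the DWL triangle at x_m is demand(x_m) − SMC(x_m) = MEB(x_m) = 30.8918.
DWL = ½ × 5.9407 × 30.8918 = 91.7595.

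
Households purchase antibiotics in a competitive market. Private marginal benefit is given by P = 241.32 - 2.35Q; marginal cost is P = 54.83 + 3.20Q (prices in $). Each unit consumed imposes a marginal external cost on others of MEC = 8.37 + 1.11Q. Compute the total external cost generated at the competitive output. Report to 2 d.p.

Market equilibrium (private): 54.83 + 3.20Q = 241.32 - 2.35Q → Q_m = 33.6018.
Total external cost = ∫₀^{Q_m} (8.37 + 1.11Q) dQ = 8.37×33.6018 + ½×1.11×33.6018² = 907.8870.

$907.89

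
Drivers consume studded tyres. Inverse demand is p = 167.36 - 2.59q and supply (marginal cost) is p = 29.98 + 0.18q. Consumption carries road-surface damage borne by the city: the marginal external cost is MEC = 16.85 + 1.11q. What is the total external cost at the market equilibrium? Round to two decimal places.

2200.84

Market equilibrium (private): 29.98 + 0.18q = 167.36 - 2.59q → q_m = 49.5957.
Total external cost = ∫₀^{q_m} (16.85 + 1.11q) dq = 16.85×49.5957 + ½×1.11×49.5957² = 2200.8396.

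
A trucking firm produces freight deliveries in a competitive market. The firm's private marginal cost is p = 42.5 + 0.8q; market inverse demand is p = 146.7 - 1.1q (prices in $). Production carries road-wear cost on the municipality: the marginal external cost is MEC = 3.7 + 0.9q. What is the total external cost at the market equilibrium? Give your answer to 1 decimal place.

$1556.4

Market equilibrium (private): 42.5 + 0.8q = 146.7 - 1.1q → q_m = 54.8421.
Total external cost = ∫₀^{q_m} (3.7 + 0.9q) dq = 3.7×54.8421 + ½×0.9×54.8421² = 1556.3609.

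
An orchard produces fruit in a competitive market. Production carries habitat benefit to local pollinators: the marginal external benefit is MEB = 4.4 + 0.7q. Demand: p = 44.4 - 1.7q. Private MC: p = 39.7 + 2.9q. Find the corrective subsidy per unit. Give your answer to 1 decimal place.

Social marginal cost = private MC − MEB = 35.3 + 2.2q.
Set SMC = demand: 35.3 + 2.2q = 44.4 - 1.7q → q* = 2.3333.
The Pigouvian subsidy equals MEB at q*: 4.4 + 0.7×2.3333 = 6.0333.

subsidy = 6.0 per unit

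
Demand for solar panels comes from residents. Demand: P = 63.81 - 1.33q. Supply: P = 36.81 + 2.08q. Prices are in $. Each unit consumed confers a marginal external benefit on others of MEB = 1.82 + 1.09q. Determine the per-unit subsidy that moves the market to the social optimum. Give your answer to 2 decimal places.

Social marginal benefit = demand + MEB = 65.63 - 0.24q.
Set SMB = MC: 65.63 - 0.24q = 36.81 + 2.08q → q* = 12.4224.
The Pigouvian subsidy equals MEB at q*: 1.82 + 1.09×12.4224 = 15.3604.

subsidy = $15.36 per unit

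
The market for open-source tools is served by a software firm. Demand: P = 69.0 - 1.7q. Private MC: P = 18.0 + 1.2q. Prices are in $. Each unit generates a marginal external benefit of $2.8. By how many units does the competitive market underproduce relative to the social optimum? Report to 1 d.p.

Market equilibrium (private): 18.0 + 1.2q = 69.0 - 1.7q → q_m = 17.5862.
Social marginal cost = private MC − MEB = 15.2 + 1.2q.
Set SMC = demand: 15.2 + 1.2q = 69.0 - 1.7q → q* = 18.5517.
Gap = |17.5862 − 18.5517| = 0.9655.

1.0 units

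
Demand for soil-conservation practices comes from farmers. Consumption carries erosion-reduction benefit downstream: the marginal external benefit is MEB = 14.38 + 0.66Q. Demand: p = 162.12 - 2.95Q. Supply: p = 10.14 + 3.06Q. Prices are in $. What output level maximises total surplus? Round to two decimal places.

Social marginal benefit = demand + MEB = 176.50 - 2.29Q.
Set SMB = MC: 176.50 - 2.29Q = 10.14 + 3.06Q → Q* = 31.0953.

Q* = 31.10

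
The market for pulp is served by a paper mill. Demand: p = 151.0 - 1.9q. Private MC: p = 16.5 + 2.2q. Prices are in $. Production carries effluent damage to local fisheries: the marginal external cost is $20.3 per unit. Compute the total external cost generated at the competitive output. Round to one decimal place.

Market equilibrium (private): 16.5 + 2.2q = 151.0 - 1.9q → q_m = 32.8049.
Total external cost = MEC × q_m = 20.3 × 32.8049 = 665.9395.

$665.9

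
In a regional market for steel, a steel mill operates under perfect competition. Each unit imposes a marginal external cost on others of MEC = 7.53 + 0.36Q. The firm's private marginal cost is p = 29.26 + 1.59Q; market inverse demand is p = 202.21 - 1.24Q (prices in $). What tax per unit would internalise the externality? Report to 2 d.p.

tax = $26.20 per unit

Social marginal cost = private MC + MEC = 36.79 + 1.95Q.
Set SMC = demand: 36.79 + 1.95Q = 202.21 - 1.24Q → Q* = 51.8558.
The Pigouvian tax equals MEC at Q*: 7.53 + 0.36×51.8558 = 26.1981.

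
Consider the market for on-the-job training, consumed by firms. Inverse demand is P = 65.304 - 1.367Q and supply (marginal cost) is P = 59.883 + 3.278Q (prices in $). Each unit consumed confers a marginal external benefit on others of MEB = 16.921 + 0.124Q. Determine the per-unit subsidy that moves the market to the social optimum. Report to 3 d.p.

Social marginal benefit = demand + MEB = 82.225 - 1.243Q.
Set SMB = MC: 82.225 - 1.243Q = 59.883 + 3.278Q → Q* = 4.9418.
The Pigouvian subsidy equals MEB at Q*: 16.921 + 0.124×4.9418 = 17.5338.

subsidy = $17.534 per unit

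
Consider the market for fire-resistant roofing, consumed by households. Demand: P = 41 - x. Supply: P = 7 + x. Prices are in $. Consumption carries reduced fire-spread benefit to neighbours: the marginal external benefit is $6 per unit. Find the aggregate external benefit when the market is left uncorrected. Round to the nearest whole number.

Market equilibrium (private): 7 + x = 41 - x → x_m = 17.0000.
Total external benefit = MEB × x_m = 6 × 17.0000 = 102.0000.

$102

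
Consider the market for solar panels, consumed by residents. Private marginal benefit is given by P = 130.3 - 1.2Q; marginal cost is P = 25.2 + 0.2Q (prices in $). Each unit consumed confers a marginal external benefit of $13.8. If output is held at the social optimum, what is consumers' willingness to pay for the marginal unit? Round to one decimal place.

Social marginal benefit = demand + MEB = 144.1 - 1.2Q.
Set SMB = MC: 144.1 - 1.2Q = 25.2 + 0.2Q → Q* = 84.9286.
Consumer price on the demand curve at Q*: 130.3 − 1.2×84.9286 = 28.3857.

P = $28.4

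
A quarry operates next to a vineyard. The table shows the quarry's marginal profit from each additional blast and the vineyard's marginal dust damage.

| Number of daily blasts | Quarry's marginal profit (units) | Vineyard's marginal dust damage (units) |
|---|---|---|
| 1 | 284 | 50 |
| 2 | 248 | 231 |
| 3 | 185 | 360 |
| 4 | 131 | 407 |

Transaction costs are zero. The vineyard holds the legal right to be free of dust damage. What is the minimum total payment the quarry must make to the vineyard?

Efficient level: marginal profit ≥ marginal dust damage through level 2, so k* = 2.
With the vineyard holding the right, the quarry must at least compensate total damage at k*: 50 + 231 = 281.

281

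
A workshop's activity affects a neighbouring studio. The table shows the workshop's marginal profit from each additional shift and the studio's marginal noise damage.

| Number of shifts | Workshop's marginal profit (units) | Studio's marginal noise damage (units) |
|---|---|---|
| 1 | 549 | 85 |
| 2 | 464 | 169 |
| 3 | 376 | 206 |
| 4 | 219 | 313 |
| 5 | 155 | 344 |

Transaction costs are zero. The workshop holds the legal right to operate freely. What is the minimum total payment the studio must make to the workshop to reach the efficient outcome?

Left alone the workshop would choose level 5 (marginal profit stays positive).
Efficient level: k* = 3 (marginal profit ≥ marginal noise damage through 3).
The studio must at least cover the workshop's forgone profit from cutting 5→3: 219 + 155 = 374.

374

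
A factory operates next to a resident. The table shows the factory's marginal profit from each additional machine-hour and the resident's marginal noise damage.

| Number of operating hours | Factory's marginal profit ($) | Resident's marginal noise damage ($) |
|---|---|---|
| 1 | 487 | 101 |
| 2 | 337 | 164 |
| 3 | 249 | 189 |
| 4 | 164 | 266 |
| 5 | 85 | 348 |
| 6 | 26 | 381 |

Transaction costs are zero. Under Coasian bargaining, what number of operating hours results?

Bargaining reaches the level where marginal profit last exceeds marginal noise damage.
That holds through level 3 (249 ≥ 189) but not at 4 (164 < 266).

3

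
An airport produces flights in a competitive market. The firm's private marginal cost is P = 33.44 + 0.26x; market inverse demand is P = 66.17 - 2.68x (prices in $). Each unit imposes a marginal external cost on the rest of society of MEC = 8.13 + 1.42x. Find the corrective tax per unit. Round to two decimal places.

tax = $16.14 per unit

Social marginal cost = private MC + MEC = 41.57 + 1.68x.
Set SMC = demand: 41.57 + 1.68x = 66.17 - 2.68x → x* = 5.6422.
The Pigouvian tax equals MEC at x*: 8.13 + 1.42×5.6422 = 16.1419.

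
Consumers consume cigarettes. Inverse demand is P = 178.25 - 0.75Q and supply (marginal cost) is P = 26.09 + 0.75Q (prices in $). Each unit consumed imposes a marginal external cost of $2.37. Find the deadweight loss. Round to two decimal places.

DWL = $1.87

Market equilibrium (private): 26.09 + 0.75Q = 178.25 - 0.75Q → Q_m = 101.4400.
Social marginal benefit = demand − MEC = 175.88 - 0.75Q.
Set SMB = MC: 175.88 - 0.75Q = 26.09 + 0.75Q → Q* = 99.8600.
Height of the DWL triangle at Q_m is MC(Q_m) − SMB(Q_m) = MEC(Q_m) = 2.3700.
DWL = ½ × 1.5800 × 2.3700 = 1.8723.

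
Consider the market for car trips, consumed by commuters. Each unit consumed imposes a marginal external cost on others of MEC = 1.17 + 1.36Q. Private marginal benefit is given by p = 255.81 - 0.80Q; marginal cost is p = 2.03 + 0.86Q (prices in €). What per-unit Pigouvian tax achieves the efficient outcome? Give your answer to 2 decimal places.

tax = €114.93 per unit

Social marginal benefit = demand − MEC = 254.64 - 2.16Q.
Set SMB = MC: 254.64 - 2.16Q = 2.03 + 0.86Q → Q* = 83.6457.
The Pigouvian tax equals MEC at Q*: 1.17 + 1.36×83.6457 = 114.9282.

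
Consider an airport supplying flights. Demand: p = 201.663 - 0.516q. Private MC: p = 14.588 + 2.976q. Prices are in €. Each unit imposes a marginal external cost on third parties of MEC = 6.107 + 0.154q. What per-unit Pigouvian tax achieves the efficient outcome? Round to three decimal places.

Social marginal cost = private MC + MEC = 20.695 + 3.130q.
Set SMC = demand: 20.695 + 3.130q = 201.663 - 0.516q → q* = 49.6347.
The Pigouvian tax equals MEC at q*: 6.107 + 0.154×49.6347 = 13.7507.

tax = €13.751 per unit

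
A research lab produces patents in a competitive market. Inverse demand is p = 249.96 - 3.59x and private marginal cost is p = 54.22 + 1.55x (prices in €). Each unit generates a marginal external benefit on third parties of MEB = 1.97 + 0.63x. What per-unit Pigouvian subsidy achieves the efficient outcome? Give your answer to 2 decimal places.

Social marginal cost = private MC − MEB = 52.25 + 0.92x.
Set SMC = demand: 52.25 + 0.92x = 249.96 - 3.59x → x* = 43.8381.
The Pigouvian subsidy equals MEB at x*: 1.97 + 0.63×43.8381 = 29.5880.

subsidy = €29.59 per unit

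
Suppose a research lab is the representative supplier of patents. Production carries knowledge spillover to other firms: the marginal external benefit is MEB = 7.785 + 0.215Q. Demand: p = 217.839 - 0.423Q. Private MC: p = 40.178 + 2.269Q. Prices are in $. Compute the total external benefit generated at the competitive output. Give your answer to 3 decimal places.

Market equilibrium (private): 40.178 + 2.269Q = 217.839 - 0.423Q → Q_m = 65.9959.
Total external benefit = ∫₀^{Q_m} (7.785 + 0.215Q) dQ = 7.785×65.9959 + ½×0.215×65.9959² = 981.9899.

$981.990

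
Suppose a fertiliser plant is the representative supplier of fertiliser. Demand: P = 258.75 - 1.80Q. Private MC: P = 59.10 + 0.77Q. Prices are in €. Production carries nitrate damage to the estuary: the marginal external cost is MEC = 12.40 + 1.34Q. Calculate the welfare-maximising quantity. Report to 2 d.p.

Q* = 47.89

Social marginal cost = private MC + MEC = 71.50 + 2.11Q.
Set SMC = demand: 71.50 + 2.11Q = 258.75 - 1.80Q → Q* = 47.8900.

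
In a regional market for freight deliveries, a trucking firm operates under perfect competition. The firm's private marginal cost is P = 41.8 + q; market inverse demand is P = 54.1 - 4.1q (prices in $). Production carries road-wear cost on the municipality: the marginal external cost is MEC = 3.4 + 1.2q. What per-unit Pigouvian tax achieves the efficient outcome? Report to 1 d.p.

Social marginal cost = private MC + MEC = 45.2 + 2.2q.
Set SMC = demand: 45.2 + 2.2q = 54.1 - 4.1q → q* = 1.4127.
The Pigouvian tax equals MEC at q*: 3.4 + 1.2×1.4127 = 5.0952.

tax = $5.1 per unit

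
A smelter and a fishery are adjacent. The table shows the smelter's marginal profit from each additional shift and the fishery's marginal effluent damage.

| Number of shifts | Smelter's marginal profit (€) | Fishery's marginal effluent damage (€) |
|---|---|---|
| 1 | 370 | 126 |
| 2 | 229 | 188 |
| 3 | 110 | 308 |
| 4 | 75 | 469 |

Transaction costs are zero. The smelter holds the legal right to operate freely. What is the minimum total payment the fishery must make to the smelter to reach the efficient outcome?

Left alone the smelter would choose level 4 (marginal profit stays positive).
Efficient level: k* = 2 (marginal profit ≥ marginal effluent damage through 2).
The fishery must at least cover the smelter's forgone profit from cutting 4→2: 110 + 75 = 185.

€185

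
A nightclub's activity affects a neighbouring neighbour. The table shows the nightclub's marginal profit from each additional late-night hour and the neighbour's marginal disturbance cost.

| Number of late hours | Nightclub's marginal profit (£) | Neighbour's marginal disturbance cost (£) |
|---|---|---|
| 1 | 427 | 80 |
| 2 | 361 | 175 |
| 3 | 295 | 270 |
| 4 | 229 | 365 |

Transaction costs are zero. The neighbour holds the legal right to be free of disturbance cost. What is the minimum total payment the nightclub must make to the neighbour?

£525

Efficient level: marginal profit ≥ marginal disturbance cost through level 3, so k* = 3.
With the neighbour holding the right, the nightclub must at least compensate total damage at k*: 80 + 175 + 270 = 525.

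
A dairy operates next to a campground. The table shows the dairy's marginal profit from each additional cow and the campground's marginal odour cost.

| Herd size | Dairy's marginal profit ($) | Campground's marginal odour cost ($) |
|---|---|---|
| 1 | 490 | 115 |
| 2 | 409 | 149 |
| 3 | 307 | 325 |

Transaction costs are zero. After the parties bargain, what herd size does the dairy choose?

Bargaining reaches the level where marginal profit last exceeds marginal odour cost.
That holds through level 2 (409 ≥ 149) but not at 3 (307 < 325).

2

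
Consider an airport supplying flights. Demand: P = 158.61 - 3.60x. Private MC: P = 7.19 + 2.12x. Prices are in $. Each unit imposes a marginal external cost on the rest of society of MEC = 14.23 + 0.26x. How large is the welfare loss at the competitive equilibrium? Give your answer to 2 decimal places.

DWL = $37.27

Market equilibrium (private): 7.19 + 2.12x = 158.61 - 3.60x → x_m = 26.4720.
Social marginal cost = private MC + MEC = 21.42 + 2.38x.
Set SMC = demand: 21.42 + 2.38x = 158.61 - 3.60x → x* = 22.9415.
The welfare-loss triangle has base |x_m − x*| and height MEC(x_m) (the vertical gap between SMC and demand is zero at x* and MEC at x_m).
DWL = ½ × 3.5305 × 21.1127 = 37.2692.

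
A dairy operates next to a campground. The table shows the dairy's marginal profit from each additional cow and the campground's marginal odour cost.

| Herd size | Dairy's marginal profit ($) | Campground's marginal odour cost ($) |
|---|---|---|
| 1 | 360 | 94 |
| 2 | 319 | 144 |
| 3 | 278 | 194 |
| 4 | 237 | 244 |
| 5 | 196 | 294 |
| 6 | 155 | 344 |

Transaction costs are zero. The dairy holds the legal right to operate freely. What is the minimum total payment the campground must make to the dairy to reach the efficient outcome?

$588

Left alone the dairy would choose level 6 (marginal profit stays positive).
Efficient level: k* = 3 (marginal profit ≥ marginal odour cost through 3).
The campground must at least cover the dairy's forgone profit from cutting 6→3: 237 + 196 + 155 = 588.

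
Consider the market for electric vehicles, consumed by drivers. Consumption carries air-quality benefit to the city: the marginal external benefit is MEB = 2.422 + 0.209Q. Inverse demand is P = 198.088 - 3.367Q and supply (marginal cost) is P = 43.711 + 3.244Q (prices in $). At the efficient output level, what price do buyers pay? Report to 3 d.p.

Social marginal benefit = demand + MEB = 200.510 - 3.158Q.
Set SMB = MC: 200.510 - 3.158Q = 43.711 + 3.244Q → Q* = 24.4922.
Consumer price on the demand curve at Q*: 198.088 − 3.367×24.4922 = 115.6228.

P = $115.623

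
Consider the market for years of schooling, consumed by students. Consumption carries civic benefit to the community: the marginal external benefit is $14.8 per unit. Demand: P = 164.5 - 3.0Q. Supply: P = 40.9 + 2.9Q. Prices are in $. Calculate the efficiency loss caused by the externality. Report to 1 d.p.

Market equilibrium (private): 40.9 + 2.9Q = 164.5 - 3.0Q → Q_m = 20.9492.
Social marginal benefit = demand + MEB = 179.3 - 3.0Q.
Set SMB = MC: 179.3 - 3.0Q = 40.9 + 2.9Q → Q* = 23.4576.
The loss is the area between SMB and MC from Q* to Q_m; with linear curves that's a triangle of height MEB(Q_m).
DWL = ½ × 2.5084 × 14.8000 = 18.5622.

DWL = $18.6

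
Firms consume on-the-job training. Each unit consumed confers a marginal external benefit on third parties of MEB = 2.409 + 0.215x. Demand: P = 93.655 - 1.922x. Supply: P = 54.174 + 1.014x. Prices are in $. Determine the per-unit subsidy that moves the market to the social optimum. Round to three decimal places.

Social marginal benefit = demand + MEB = 96.064 - 1.707x.
Set SMB = MC: 96.064 - 1.707x = 54.174 + 1.014x → x* = 15.3951.
The Pigouvian subsidy equals MEB at x*: 2.409 + 0.215×15.3951 = 5.7189.

subsidy = $5.719 per unit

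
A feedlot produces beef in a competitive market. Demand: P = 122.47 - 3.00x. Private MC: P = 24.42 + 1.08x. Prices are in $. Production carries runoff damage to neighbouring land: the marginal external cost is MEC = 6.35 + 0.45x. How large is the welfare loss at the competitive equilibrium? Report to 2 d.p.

DWL = $32.52

Market equilibrium (private): 24.42 + 1.08x = 122.47 - 3.00x → x_m = 24.0319.
Social marginal cost = private MC + MEC = 30.77 + 1.53x.
Set SMC = demand: 30.77 + 1.53x = 122.47 - 3.00x → x* = 20.2428.
The loss is the area between SMC and demand from x* to x_m; with linear curves that's a triangle of height MEC(x_m).
DWL = ½ × 3.7891 × 17.1643 = 32.5186.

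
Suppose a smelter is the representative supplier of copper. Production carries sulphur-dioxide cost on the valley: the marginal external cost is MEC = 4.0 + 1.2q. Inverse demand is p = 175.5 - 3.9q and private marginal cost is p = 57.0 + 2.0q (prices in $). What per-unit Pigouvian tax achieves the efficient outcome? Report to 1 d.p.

tax = $23.4 per unit

Social marginal cost = private MC + MEC = 61.0 + 3.2q.
Set SMC = demand: 61.0 + 3.2q = 175.5 - 3.9q → q* = 16.1268.
The Pigouvian tax equals MEC at q*: 4.0 + 1.2×16.1268 = 23.3522.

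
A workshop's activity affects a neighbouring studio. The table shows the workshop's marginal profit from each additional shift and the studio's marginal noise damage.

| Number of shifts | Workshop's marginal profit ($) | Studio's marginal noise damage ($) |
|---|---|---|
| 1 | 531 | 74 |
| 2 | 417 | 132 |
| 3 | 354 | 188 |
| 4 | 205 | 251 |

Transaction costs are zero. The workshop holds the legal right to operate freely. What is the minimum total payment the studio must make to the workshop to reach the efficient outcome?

$205

Left alone the workshop would choose level 4 (marginal profit stays positive).
Efficient level: k* = 3 (marginal profit ≥ marginal noise damage through 3).
The studio must at least cover the workshop's forgone profit from cutting 4→3: 205 = 205.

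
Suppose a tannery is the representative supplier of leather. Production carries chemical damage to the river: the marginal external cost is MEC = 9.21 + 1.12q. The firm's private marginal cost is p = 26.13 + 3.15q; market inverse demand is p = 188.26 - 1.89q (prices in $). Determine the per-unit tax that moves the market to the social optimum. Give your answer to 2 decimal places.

Social marginal cost = private MC + MEC = 35.34 + 4.27q.
Set SMC = demand: 35.34 + 4.27q = 188.26 - 1.89q → q* = 24.8247.
The Pigouvian tax equals MEC at q*: 9.21 + 1.12×24.8247 = 37.0137.

tax = $37.01 per unit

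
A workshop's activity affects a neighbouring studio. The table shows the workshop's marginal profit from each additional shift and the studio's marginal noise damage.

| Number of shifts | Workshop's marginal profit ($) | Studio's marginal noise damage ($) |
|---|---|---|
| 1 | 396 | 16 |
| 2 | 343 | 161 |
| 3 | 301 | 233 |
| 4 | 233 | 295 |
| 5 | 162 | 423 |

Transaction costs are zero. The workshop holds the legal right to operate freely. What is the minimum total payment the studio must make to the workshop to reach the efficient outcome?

$395

Left alone the workshop would choose level 5 (marginal profit stays positive).
Efficient level: k* = 3 (marginal profit ≥ marginal noise damage through 3).
The studio must at least cover the workshop's forgone profit from cutting 5→3: 233 + 162 = 395.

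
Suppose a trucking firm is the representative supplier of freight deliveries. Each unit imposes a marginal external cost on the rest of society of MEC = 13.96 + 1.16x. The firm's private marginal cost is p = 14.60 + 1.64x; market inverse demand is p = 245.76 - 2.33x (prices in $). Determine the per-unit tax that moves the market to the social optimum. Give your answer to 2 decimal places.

tax = $63.07 per unit

Social marginal cost = private MC + MEC = 28.56 + 2.80x.
Set SMC = demand: 28.56 + 2.80x = 245.76 - 2.33x → x* = 42.3392.
The Pigouvian tax equals MEC at x*: 13.96 + 1.16×42.3392 = 63.0735.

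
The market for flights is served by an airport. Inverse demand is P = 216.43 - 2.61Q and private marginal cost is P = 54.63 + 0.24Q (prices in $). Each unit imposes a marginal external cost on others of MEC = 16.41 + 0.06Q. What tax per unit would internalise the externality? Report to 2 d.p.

tax = $19.41 per unit

Social marginal cost = private MC + MEC = 71.04 + 0.30Q.
Set SMC = demand: 71.04 + 0.30Q = 216.43 - 2.61Q → Q* = 49.9622.
The Pigouvian tax equals MEC at Q*: 16.41 + 0.06×49.9622 = 19.4077.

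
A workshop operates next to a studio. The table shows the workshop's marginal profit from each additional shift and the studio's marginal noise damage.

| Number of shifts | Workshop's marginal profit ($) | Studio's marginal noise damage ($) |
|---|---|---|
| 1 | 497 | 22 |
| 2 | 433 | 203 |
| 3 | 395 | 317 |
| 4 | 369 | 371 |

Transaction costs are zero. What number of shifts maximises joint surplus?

3

Bargaining reaches the level where marginal profit last exceeds marginal noise damage.
That holds through level 3 (395 ≥ 317) but not at 4 (369 < 371).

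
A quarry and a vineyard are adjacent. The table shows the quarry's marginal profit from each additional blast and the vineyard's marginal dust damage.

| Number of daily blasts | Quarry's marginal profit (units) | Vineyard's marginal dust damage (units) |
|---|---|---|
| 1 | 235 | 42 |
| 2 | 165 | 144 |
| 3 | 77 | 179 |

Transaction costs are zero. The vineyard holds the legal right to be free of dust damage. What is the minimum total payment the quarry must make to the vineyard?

Efficient level: marginal profit ≥ marginal dust damage through level 2, so k* = 2.
With the vineyard holding the right, the quarry must at least compensate total damage at k*: 42 + 144 = 186.

186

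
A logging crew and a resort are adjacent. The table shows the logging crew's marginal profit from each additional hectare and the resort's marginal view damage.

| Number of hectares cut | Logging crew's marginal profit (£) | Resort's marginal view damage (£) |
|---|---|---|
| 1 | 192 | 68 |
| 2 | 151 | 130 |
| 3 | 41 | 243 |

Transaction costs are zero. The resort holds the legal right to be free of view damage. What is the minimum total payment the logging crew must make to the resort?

Efficient level: marginal profit ≥ marginal view damage through level 2, so k* = 2.
With the resort holding the right, the logging crew must at least compensate total damage at k*: 68 + 130 = 198.

£198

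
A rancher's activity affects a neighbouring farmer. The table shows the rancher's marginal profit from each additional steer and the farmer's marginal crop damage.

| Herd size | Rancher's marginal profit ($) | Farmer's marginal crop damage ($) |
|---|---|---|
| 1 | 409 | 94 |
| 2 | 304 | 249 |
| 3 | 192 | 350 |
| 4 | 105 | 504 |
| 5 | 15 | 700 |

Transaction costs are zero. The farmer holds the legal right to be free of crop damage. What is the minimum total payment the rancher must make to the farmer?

$343

Efficient level: marginal profit ≥ marginal crop damage through level 2, so k* = 2.
With the farmer holding the right, the rancher must at least compensate total damage at k*: 94 + 249 = 343.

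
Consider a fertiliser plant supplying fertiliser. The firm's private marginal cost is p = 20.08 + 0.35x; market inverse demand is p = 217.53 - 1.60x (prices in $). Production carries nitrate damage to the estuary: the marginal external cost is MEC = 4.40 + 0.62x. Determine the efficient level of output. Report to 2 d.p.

Social marginal cost = private MC + MEC = 24.48 + 0.97x.
Set SMC = demand: 24.48 + 0.97x = 217.53 - 1.60x → x* = 75.1167.

x* = 75.12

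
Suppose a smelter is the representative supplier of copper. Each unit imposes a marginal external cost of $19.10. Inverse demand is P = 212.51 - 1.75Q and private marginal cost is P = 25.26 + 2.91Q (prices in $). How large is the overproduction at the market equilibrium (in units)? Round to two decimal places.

4.10 units

Market equilibrium (private): 25.26 + 2.91Q = 212.51 - 1.75Q → Q_m = 40.1824.
Social marginal cost = private MC + MEC = 44.36 + 2.91Q.
Set SMC = demand: 44.36 + 2.91Q = 212.51 - 1.75Q → Q* = 36.0837.
Gap = |40.1824 − 36.0837| = 4.0987.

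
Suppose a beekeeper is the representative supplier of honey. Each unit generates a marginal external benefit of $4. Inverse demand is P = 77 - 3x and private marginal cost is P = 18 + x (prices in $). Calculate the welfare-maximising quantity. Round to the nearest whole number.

Social marginal cost = private MC − MEB = 14 + x.
Set SMC = demand: 14 + x = 77 - 3x → x* = 15.7500.

x* = 16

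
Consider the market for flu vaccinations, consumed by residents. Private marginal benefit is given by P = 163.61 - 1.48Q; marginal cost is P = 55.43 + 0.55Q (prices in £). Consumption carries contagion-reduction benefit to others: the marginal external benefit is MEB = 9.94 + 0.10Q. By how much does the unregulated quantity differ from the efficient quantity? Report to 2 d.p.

Market equilibrium (private): 55.43 + 0.55Q = 163.61 - 1.48Q → Q_m = 53.2906.
Social marginal benefit = demand + MEB = 173.55 - 1.38Q.
Set SMB = MC: 173.55 - 1.38Q = 55.43 + 0.55Q → Q* = 61.2021.
Gap = |53.2906 − 61.2021| = 7.9115.

7.91 units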